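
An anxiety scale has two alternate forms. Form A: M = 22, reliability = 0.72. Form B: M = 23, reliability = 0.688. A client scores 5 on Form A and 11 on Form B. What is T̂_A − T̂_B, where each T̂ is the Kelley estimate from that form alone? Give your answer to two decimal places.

-4.98

T̂_A = 0.72(5) + 0.28(22) = 9.7600
T̂_B = 0.688(11) + 0.312(23) = 14.7440
T̂_A − T̂_B = -4.9840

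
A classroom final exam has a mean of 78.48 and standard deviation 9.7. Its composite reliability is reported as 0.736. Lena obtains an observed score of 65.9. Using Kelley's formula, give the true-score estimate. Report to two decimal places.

69.22

T̂ = 0.736(65.9) + 0.264(78.48) = 48.5024 + 20.71872 = 69.221 → 69.22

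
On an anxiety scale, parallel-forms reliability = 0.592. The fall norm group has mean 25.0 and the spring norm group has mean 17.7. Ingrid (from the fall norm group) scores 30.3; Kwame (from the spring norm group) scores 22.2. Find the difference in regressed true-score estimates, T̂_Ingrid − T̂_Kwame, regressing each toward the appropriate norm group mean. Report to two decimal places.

7.77

T̂_Ingrid = 0.592(30.3) + 0.408(25.0) = 28.1376
T̂_Kwame = 0.592(22.2) + 0.408(17.7) = 20.3640
Difference = 28.1376 − 20.3640 = 7.7736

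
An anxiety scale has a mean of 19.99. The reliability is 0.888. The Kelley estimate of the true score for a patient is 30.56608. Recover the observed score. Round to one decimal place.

31.9

T̂ = ρX + (1 − ρ)μ  ⇒  X = (T̂ − (1 − ρ)μ) / ρ
X = (30.56608 − 0.112 × 19.99) / 0.888 = (30.56608 − 2.23888) / 0.888 = 28.32720 / 0.888 = 31.900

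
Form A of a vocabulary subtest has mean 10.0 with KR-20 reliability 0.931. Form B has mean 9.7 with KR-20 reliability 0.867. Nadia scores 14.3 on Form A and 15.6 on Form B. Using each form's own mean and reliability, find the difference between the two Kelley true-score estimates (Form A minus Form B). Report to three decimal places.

T̂_A = 0.931(14.3) + 0.069(10.0) = 14.00330
T̂_B = 0.867(15.6) + 0.133(9.7) = 14.81530
T̂_A − T̂_B = -0.81200

-0.812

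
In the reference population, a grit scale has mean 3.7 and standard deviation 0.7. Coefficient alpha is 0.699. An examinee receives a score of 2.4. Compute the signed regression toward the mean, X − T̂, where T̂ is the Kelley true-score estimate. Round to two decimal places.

-0.39

T̂ = 0.699(2.4) + 0.301(3.7) = 1.6776 + 1.1137 = 2.7913 → 2.791
X − T̂ = 2.4 − 2.791 = -0.391 → -0.39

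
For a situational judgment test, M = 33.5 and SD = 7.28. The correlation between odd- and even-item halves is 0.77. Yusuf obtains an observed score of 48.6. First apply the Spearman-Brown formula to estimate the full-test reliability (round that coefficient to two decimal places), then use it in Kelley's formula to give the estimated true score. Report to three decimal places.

Spearman-Brown: ρ = 2r/(1 + r) = 2(0.77)/(1 + 0.77) = 1.540/1.77 = 0.8701 → 0.87
T̂ = ρX + (1 − ρ)μ
  = 0.87 × 48.6 + 0.13 × 33.5
  = 42.282 + 4.355
  = 46.6370
  ≈ 46.637

46.637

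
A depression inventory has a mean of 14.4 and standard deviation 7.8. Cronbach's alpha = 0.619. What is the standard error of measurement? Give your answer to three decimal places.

4.815

SEM = SD · √(1 − ρ) = 7.8 × √0.381 = 7.8 × 0.6173 = 4.8146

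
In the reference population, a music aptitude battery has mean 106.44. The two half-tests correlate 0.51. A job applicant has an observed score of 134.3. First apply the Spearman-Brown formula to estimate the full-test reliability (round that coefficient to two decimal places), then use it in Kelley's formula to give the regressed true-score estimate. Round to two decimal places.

Spearman-Brown: ρ = 2r/(1 + r) = 2(0.51)/(1 + 0.51) = 1.020/1.51 = 0.6755 → 0.68
T̂ = 0.68(134.3) + 0.32(106.44) = 91.324 + 34.0608 = 125.385 → 125.38

125.38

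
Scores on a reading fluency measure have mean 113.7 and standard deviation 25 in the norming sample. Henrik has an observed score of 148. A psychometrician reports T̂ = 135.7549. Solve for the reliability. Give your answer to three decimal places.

T̂ = ρX + (1 − ρ)μ  ⇒  T̂ − μ = ρ(X − μ)
ρ = (T̂ − μ)/(X − μ) = (135.7549 − 113.7) / (148 − 113.7) = 22.0549 / 34.3 = 0.64300

0.643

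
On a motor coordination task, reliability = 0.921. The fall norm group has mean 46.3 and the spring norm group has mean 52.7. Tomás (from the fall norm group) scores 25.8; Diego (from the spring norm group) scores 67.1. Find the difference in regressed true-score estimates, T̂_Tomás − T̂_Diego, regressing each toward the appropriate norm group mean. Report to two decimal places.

-38.54

T̂_Tomás = 0.921(25.8) + 0.079(46.3) = 27.4195
T̂_Diego = 0.921(67.1) + 0.079(52.7) = 65.9624
Difference = 27.4195 − 65.9624 = -38.5429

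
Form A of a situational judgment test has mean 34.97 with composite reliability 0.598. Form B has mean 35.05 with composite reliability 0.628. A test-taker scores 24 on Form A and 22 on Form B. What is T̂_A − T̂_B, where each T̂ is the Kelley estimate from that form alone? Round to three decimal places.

T̂_A = 0.598(24) + 0.402(34.97) = 28.40994
T̂_B = 0.628(22) + 0.372(35.05) = 26.85460
T̂_A − T̂_B = 1.55534

1.555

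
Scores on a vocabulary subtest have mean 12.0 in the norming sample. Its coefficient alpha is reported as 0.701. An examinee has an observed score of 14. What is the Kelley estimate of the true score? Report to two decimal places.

T̂ = 0.701(14) + 0.299(12.0) = 9.814 + 3.5880 = 13.402 → 13.40

13.40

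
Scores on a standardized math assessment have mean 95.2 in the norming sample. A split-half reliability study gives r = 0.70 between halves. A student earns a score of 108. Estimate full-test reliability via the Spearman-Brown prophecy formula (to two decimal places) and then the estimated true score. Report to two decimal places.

105.70

Spearman-Brown: ρ = 2r/(1 + r) = 2(0.70)/(1 + 0.70) = 1.400/1.70 = 0.8235 → 0.82
T̂ = ρX + (1 − ρ)μ
  = 0.82 × 108 + 0.18 × 95.2
  = 88.56 + 17.136
  = 105.696
  ≈ 105.70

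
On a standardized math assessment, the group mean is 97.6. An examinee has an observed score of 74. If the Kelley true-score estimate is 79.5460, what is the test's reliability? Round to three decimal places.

T̂ = ρX + (1 − ρ)μ  ⇒  T̂ − μ = ρ(X − μ)
ρ = (T̂ − μ)/(X − μ) = (79.5460 − 97.6) / (74 − 97.6) = -18.0540 / -23.6 = 0.76500

0.765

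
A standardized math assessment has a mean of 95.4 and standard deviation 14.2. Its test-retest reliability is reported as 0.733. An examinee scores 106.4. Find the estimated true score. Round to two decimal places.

103.46

T̂ = ρX + (1 − ρ)μ
  = 0.733 × 106.4 + 0.267 × 95.4
  = 77.9912 + 25.4718
  = 103.463
  ≈ 103.46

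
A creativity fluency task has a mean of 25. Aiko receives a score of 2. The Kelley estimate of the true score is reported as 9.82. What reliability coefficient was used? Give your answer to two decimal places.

0.66

T̂ = ρX + (1 − ρ)μ  ⇒  T̂ − μ = ρ(X − μ)
ρ = (T̂ − μ)/(X − μ) = (9.82 − 25) / (2 − 25) = -15.18 / -23.0 = 0.6600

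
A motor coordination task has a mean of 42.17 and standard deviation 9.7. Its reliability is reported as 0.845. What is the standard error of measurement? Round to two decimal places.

3.82

SEM = SD · √(1 − ρ) = 9.7 × √0.155 = 9.7 × 0.3937 = 3.819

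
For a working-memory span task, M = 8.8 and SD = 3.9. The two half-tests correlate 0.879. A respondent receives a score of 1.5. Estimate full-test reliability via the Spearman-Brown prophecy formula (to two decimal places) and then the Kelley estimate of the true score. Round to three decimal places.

Spearman-Brown: ρ = 2r/(1 + r) = 2(0.879)/(1 + 0.879) = 1.7580/1.879 = 0.9356 → 0.94
Regress the observed score toward the mean by the unreliability: T̂ = 0.94·1.5 + 0.06·8.8 = 1.410 + 0.528 = 1.9380.

1.938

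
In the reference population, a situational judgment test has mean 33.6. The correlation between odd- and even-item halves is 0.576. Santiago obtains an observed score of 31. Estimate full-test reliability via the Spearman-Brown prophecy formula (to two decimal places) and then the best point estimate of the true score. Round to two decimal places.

Spearman-Brown: ρ = 2r/(1 + r) = 2(0.576)/(1 + 0.576) = 1.1520/1.576 = 0.7310 → 0.73
T̂ = 0.73(31) + 0.27(33.6) = 22.63 + 9.072 = 31.702 → 31.70

31.70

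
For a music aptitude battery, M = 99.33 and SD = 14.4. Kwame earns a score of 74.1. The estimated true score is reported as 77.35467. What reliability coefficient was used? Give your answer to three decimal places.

0.871

T̂ = ρX + (1 − ρ)μ  ⇒  T̂ − μ = ρ(X − μ)
ρ = (T̂ − μ)/(X − μ) = (77.35467 − 99.33) / (74.1 − 99.33) = -21.97533 / -25.23 = 0.87100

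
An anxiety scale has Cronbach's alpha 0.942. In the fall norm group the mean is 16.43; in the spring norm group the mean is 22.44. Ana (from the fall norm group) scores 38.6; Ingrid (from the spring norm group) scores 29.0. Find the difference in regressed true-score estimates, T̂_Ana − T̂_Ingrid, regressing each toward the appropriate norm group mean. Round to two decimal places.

8.69

T̂_Ana = 0.942(38.6) + 0.058(16.43) = 37.3141
T̂_Ingrid = 0.942(29.0) + 0.058(22.44) = 28.6195
Difference = 37.3141 − 28.6195 = 8.6946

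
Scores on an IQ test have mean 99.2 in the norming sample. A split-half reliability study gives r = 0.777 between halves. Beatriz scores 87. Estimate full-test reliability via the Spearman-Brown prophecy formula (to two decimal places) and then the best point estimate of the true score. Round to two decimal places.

Spearman-Brown: ρ = 2r/(1 + r) = 2(0.777)/(1 + 0.777) = 1.5540/1.777 = 0.8745 → 0.87
T̂ = 0.87(87) + 0.13(99.2) = 75.69 + 12.896 = 88.586 → 88.59

88.59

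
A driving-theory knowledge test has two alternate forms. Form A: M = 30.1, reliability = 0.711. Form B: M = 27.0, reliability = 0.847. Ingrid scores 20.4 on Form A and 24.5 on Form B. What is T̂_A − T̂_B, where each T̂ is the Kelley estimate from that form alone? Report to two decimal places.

-1.68

T̂_A = 0.711(20.4) + 0.289(30.1) = 23.2033
T̂_B = 0.847(24.5) + 0.153(27.0) = 24.8825
T̂_A − T̂_B = -1.6792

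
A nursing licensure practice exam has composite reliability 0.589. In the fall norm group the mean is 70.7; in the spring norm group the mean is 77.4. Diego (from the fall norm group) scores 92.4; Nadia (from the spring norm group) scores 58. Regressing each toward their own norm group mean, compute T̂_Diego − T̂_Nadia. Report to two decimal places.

17.51

T̂_Diego = 0.589(92.4) + 0.411(70.7) = 83.4813
T̂_Nadia = 0.589(58) + 0.411(77.4) = 65.9734
Difference = 83.4813 − 65.9734 = 17.5079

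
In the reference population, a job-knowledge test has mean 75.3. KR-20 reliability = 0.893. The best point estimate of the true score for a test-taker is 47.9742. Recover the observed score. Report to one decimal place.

44.7

T̂ = ρX + (1 − ρ)μ  ⇒  X = (T̂ − (1 − ρ)μ) / ρ
X = (47.9742 − 0.107 × 75.3) / 0.893 = (47.9742 − 8.0571) / 0.893 = 39.9171 / 0.893 = 44.700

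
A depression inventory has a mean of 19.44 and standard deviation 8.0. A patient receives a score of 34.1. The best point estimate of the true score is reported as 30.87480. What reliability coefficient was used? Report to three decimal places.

0.780

T̂ = ρX + (1 − ρ)μ  ⇒  T̂ − μ = ρ(X − μ)
ρ = (T̂ − μ)/(X − μ) = (30.87480 − 19.44) / (34.1 − 19.44) = 11.43480 / 14.66 = 0.78000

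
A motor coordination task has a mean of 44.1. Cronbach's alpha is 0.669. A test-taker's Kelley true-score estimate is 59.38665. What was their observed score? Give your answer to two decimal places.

T̂ = ρX + (1 − ρ)μ  ⇒  X = (T̂ − (1 − ρ)μ) / ρ
X = (59.38665 − 0.331 × 44.1) / 0.669 = (59.38665 − 14.5971) / 0.669 = 44.78955 / 0.669 = 66.9500

66.95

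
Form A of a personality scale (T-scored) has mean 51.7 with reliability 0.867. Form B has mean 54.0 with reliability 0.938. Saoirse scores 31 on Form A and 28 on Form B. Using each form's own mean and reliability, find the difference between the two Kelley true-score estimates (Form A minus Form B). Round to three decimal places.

T̂_A = 0.867(31) + 0.133(51.7) = 33.75310
T̂_B = 0.938(28) + 0.062(54.0) = 29.61200
T̂_A − T̂_B = 4.14110

4.141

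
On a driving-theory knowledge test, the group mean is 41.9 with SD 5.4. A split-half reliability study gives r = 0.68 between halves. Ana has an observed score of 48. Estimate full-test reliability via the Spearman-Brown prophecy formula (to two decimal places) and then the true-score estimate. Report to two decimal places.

Spearman-Brown: ρ = 2r/(1 + r) = 2(0.68)/(1 + 0.68) = 1.360/1.68 = 0.8095 → 0.81
T̂ = ρX + (1 − ρ)μ
  = 0.81 × 48 + 0.19 × 41.9
  = 38.88 + 7.961
  = 46.841
  ≈ 46.84

46.84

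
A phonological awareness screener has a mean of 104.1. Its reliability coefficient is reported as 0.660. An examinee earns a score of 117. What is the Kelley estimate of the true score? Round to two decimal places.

Weight the observed score by reliability and the mean by (1 − reliability): T̂ = 0.660·117 + 0.340·104.1 = 77.220 + 35.3940 = 112.614.

112.61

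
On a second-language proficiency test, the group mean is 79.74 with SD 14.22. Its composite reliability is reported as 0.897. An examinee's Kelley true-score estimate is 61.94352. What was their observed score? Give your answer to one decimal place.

59.9

T̂ = ρX + (1 − ρ)μ  ⇒  X = (T̂ − (1 − ρ)μ) / ρ
X = (61.94352 − 0.103 × 79.74) / 0.897 = (61.94352 − 8.21322) / 0.897 = 53.73030 / 0.897 = 59.900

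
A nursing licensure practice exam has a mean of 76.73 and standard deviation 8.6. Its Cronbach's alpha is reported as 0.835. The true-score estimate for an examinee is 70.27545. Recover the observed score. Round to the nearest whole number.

69

T̂ = ρX + (1 − ρ)μ  ⇒  X = (T̂ − (1 − ρ)μ) / ρ
X = (70.27545 − 0.165 × 76.73) / 0.835 = (70.27545 − 12.66045) / 0.835 = 57.61500 / 0.835 = 69.00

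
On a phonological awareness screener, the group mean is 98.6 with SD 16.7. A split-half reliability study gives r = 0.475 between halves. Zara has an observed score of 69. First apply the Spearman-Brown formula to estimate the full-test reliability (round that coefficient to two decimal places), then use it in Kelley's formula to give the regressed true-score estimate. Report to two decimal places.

Spearman-Brown: ρ = 2r/(1 + r) = 2(0.475)/(1 + 0.475) = 0.9500/1.475 = 0.6441 → 0.64
T̂ = 0.64(69) + 0.36(98.6) = 44.16 + 35.496 = 79.656 → 79.66

79.66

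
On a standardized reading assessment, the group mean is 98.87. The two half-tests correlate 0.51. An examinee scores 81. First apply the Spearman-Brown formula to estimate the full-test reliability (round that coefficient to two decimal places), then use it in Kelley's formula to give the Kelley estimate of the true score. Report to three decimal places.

86.718

Spearman-Brown: ρ = 2r/(1 + r) = 2(0.51)/(1 + 0.51) = 1.020/1.51 = 0.6755 → 0.68
T̂ = ρX + (1 − ρ)μ
  = 0.68 × 81 + 0.32 × 98.87
  = 55.08 + 31.6384
  = 86.7184
  ≈ 86.718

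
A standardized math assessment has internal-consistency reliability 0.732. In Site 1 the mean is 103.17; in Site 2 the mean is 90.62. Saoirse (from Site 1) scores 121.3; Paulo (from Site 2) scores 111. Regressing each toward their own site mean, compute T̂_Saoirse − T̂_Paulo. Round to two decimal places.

T̂_Saoirse = 0.732(121.3) + 0.268(103.17) = 116.4412
T̂_Paulo = 0.732(111) + 0.268(90.62) = 105.5382
Difference = 116.4412 − 105.5382 = 10.9030

10.90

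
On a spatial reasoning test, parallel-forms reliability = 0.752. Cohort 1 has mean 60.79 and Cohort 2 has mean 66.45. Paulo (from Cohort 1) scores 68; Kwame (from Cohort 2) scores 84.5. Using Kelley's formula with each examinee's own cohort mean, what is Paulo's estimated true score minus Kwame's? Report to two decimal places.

-13.81

T̂_Paulo = 0.752(68) + 0.248(60.79) = 66.2119
T̂_Kwame = 0.752(84.5) + 0.248(66.45) = 80.0236
Difference = 66.2119 − 80.0236 = -13.8117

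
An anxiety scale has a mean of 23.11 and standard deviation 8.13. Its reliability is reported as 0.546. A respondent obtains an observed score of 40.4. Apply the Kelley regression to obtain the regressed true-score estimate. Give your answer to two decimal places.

32.55

T̂ = ρX + (1 − ρ)μ
  = 0.546 × 40.4 + 0.454 × 23.11
  = 22.0584 + 10.49194
  = 32.550
  ≈ 32.55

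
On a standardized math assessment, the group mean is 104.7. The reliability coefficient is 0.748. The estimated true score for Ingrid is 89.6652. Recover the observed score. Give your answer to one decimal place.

T̂ = ρX + (1 − ρ)μ  ⇒  X = (T̂ − (1 − ρ)μ) / ρ
X = (89.6652 − 0.252 × 104.7) / 0.748 = (89.6652 − 26.3844) / 0.748 = 63.2808 / 0.748 = 84.600

84.6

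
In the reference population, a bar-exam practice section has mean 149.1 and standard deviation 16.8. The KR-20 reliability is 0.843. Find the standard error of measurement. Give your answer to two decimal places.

SEM = SD · √(1 − ρ) = 16.8 × √0.157 = 16.8 × 0.3962 = 6.657

6.66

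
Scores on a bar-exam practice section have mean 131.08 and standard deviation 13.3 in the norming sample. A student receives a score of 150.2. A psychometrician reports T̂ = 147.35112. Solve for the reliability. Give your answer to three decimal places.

T̂ = ρX + (1 − ρ)μ  ⇒  T̂ − μ = ρ(X − μ)
ρ = (T̂ − μ)/(X − μ) = (147.35112 − 131.08) / (150.2 − 131.08) = 16.27112 / 19.12 = 0.85100

0.851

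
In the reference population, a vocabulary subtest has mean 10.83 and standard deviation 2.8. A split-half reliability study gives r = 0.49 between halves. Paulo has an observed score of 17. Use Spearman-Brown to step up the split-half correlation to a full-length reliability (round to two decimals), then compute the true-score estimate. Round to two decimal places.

Spearman-Brown: ρ = 2r/(1 + r) = 2(0.49)/(1 + 0.49) = 0.980/1.49 = 0.6577 → 0.66
Regress the observed score toward the mean by the unreliability: T̂ = 0.66·17 + 0.34·10.83 = 11.22 + 3.6822 = 14.902.

14.90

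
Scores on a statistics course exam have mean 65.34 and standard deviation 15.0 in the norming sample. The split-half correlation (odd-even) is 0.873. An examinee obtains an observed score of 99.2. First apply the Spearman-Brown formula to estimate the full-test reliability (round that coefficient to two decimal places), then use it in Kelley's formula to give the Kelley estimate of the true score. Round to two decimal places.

96.83

Spearman-Brown: ρ = 2r/(1 + r) = 2(0.873)/(1 + 0.873) = 1.7460/1.873 = 0.9322 → 0.93
Regress the observed score toward the mean by the unreliability: T̂ = 0.93·99.2 + 0.07·65.34 = 92.256 + 4.5738 = 96.830.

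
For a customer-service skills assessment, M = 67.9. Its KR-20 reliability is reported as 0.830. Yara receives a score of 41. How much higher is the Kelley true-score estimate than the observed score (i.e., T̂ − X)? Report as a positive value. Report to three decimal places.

T̂ = 0.830(41) + 0.170(67.9) = 34.030 + 11.5430 = 45.57300 → 45.5730
T̂ − X = 45.5730 − 41 = 4.5730 → 4.573

4.573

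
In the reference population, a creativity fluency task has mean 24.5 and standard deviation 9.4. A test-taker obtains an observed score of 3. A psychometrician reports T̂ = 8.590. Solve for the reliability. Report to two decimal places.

T̂ = ρX + (1 − ρ)μ  ⇒  T̂ − μ = ρ(X − μ)
ρ = (T̂ − μ)/(X − μ) = (8.590 − 24.5) / (3 − 24.5) = -15.910 / -21.5 = 0.7400

0.74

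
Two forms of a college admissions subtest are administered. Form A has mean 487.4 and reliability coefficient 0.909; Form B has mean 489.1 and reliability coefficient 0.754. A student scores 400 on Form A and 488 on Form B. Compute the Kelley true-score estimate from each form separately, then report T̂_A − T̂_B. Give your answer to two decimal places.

-80.32

T̂_A = 0.909(400) + 0.091(487.4) = 407.9534
T̂_B = 0.754(488) + 0.246(489.1) = 488.2706
T̂_A − T̂_B = -80.3172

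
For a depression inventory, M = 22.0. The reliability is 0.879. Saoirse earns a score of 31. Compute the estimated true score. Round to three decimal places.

29.911

Regress the observed score toward the mean by the unreliability: T̂ = 0.879·31 + 0.121·22.0 = 27.249 + 2.6620 = 29.9110.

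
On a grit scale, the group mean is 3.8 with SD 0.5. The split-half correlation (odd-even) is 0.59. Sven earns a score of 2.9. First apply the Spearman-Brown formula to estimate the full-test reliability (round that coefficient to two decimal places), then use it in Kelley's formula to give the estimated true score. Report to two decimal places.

Spearman-Brown: ρ = 2r/(1 + r) = 2(0.59)/(1 + 0.59) = 1.180/1.59 = 0.7421 → 0.74
T̂ = ρX + (1 − ρ)μ
  = 0.74 × 2.9 + 0.26 × 3.8
  = 2.146 + 0.988
  = 3.134
  ≈ 3.13

3.13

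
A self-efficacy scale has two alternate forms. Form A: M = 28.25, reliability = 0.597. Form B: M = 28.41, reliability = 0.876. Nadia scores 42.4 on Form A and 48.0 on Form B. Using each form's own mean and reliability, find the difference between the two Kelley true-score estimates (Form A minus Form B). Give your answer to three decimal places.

-8.873

T̂_A = 0.597(42.4) + 0.403(28.25) = 36.69755
T̂_B = 0.876(48.0) + 0.124(28.41) = 45.57084
T̂_A − T̂_B = -8.87329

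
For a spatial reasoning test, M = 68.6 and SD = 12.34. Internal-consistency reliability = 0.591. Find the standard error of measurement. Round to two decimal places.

SEM = SD · √(1 − ρ) = 12.34 × √0.409 = 12.34 × 0.6395 = 7.892

7.89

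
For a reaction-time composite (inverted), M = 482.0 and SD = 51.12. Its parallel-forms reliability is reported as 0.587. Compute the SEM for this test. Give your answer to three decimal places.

SEM = SD · √(1 − ρ) = 51.12 × √0.413 = 51.12 × 0.6427 = 32.8523

32.852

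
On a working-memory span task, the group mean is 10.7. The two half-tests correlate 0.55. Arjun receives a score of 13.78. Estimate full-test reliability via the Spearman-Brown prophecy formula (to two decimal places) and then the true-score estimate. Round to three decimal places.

12.887

Spearman-Brown: ρ = 2r/(1 + r) = 2(0.55)/(1 + 0.55) = 1.100/1.55 = 0.7097 → 0.71
Regress the observed score toward the mean by the unreliability: T̂ = 0.71·13.78 + 0.29·10.7 = 9.7838 + 3.103 = 12.8868.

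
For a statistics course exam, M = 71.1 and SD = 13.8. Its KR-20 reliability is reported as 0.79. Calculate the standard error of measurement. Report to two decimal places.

SEM = SD · √(1 − ρ) = 13.8 × √0.21 = 13.8 × 0.4583 = 6.324

6.32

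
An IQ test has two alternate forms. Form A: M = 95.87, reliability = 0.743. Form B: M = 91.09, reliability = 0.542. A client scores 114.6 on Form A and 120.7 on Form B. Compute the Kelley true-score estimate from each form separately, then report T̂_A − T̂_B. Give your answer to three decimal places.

T̂_A = 0.743(114.6) + 0.257(95.87) = 109.78639
T̂_B = 0.542(120.7) + 0.458(91.09) = 107.13862
T̂_A − T̂_B = 2.64777

2.648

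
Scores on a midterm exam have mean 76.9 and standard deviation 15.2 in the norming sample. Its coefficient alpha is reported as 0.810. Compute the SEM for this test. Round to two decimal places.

6.63

SEM = SD · √(1 − ρ) = 15.2 × √0.190 = 15.2 × 0.4359 = 6.626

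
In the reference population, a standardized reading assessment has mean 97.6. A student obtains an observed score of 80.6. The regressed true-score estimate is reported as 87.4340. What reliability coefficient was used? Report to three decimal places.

0.598

T̂ = ρX + (1 − ρ)μ  ⇒  T̂ − μ = ρ(X − μ)
ρ = (T̂ − μ)/(X − μ) = (87.4340 − 97.6) / (80.6 − 97.6) = -10.1660 / -17.0 = 0.59800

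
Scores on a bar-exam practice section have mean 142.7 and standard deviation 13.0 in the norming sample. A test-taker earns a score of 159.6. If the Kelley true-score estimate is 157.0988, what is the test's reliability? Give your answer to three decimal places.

T̂ = ρX + (1 − ρ)μ  ⇒  T̂ − μ = ρ(X − μ)
ρ = (T̂ − μ)/(X − μ) = (157.0988 − 142.7) / (159.6 − 142.7) = 14.3988 / 16.9 = 0.85200

0.852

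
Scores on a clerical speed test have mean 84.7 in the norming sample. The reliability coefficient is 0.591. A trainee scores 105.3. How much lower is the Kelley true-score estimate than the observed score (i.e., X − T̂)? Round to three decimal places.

T̂ = ρX + (1 − ρ)μ
  = 0.591 × 105.3 + 0.409 × 84.7
  = 62.2323 + 34.6423
  = 96.87460
  ≈ 96.8746
X − T̂ = 105.3 − 96.8746 = 8.4254 → 8.425

8.425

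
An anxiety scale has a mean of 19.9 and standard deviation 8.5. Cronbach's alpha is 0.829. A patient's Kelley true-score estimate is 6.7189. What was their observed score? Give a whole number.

T̂ = ρX + (1 − ρ)μ  ⇒  X = (T̂ − (1 − ρ)μ) / ρ
X = (6.7189 − 0.171 × 19.9) / 0.829 = (6.7189 − 3.4029) / 0.829 = 3.3160 / 0.829 = 4.00

4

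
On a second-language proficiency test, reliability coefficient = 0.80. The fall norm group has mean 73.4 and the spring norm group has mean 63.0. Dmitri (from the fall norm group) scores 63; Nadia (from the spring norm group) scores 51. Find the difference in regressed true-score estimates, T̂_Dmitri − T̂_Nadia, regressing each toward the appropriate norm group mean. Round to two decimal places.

T̂_Dmitri = 0.80(63) + 0.20(73.4) = 65.0800
T̂_Nadia = 0.80(51) + 0.20(63.0) = 53.4000
Difference = 65.0800 − 53.4000 = 11.6800

11.68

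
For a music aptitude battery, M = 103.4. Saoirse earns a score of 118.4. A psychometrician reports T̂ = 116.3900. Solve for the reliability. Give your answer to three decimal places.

T̂ = ρX + (1 − ρ)μ  ⇒  T̂ − μ = ρ(X − μ)
ρ = (T̂ − μ)/(X − μ) = (116.3900 − 103.4) / (118.4 − 103.4) = 12.9900 / 15.0 = 0.86600

0.866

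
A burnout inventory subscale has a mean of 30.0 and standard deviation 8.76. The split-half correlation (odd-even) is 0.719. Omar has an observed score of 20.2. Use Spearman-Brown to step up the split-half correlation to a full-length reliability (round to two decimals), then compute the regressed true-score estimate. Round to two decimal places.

Spearman-Brown: ρ = 2r/(1 + r) = 2(0.719)/(1 + 0.719) = 1.4380/1.719 = 0.8365 → 0.84
T̂ = ρX + (1 − ρ)μ
  = 0.84 × 20.2 + 0.16 × 30.0
  = 16.968 + 4.800
  = 21.768
  ≈ 21.77

21.77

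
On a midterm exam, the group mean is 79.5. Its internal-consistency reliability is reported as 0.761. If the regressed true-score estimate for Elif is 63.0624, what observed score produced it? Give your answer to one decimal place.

T̂ = ρX + (1 − ρ)μ  ⇒  X = (T̂ − (1 − ρ)μ) / ρ
X = (63.0624 − 0.239 × 79.5) / 0.761 = (63.0624 − 19.0005) / 0.761 = 44.0619 / 0.761 = 57.900

57.9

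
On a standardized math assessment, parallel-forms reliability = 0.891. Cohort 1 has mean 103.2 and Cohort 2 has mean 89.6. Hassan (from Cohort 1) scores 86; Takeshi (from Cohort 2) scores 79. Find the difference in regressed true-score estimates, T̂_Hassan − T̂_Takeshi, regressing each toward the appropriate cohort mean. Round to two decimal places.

T̂_Hassan = 0.891(86) + 0.109(103.2) = 87.8748
T̂_Takeshi = 0.891(79) + 0.109(89.6) = 80.1554
Difference = 87.8748 − 80.1554 = 7.7194

7.72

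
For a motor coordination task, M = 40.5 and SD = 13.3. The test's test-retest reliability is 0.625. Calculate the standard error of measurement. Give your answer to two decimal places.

SEM = SD · √(1 − ρ) = 13.3 × √0.375 = 13.3 × 0.6124 = 8.145

8.14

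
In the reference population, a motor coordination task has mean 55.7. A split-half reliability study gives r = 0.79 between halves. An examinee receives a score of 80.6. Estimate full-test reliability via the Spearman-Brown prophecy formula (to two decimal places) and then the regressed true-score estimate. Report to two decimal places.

77.61

Spearman-Brown: ρ = 2r/(1 + r) = 2(0.79)/(1 + 0.79) = 1.580/1.79 = 0.8827 → 0.88
T̂ = ρX + (1 − ρ)μ
  = 0.88 × 80.6 + 0.12 × 55.7
  = 70.928 + 6.684
  = 77.612
  ≈ 77.61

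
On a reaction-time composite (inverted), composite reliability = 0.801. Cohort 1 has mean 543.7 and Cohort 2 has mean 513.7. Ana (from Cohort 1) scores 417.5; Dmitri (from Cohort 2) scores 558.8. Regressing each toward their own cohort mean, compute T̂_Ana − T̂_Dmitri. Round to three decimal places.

-107.211

T̂_Ana = 0.801(417.5) + 0.199(543.7) = 442.61380
T̂_Dmitri = 0.801(558.8) + 0.199(513.7) = 549.82510
Difference = 442.61380 − 549.82510 = -107.21130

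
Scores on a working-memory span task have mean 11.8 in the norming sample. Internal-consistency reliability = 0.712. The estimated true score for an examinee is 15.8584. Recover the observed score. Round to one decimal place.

17.5

T̂ = ρX + (1 − ρ)μ  ⇒  X = (T̂ − (1 − ρ)μ) / ρ
X = (15.8584 − 0.288 × 11.8) / 0.712 = (15.8584 − 3.3984) / 0.712 = 12.4600 / 0.712 = 17.500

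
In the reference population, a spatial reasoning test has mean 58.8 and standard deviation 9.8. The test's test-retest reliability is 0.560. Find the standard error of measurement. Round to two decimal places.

SEM = SD · √(1 − ρ) = 9.8 × √0.440 = 9.8 × 0.6633 = 6.501

6.50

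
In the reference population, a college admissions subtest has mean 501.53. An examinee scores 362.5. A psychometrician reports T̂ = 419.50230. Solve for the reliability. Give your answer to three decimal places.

T̂ = ρX + (1 − ρ)μ  ⇒  T̂ − μ = ρ(X − μ)
ρ = (T̂ − μ)/(X − μ) = (419.50230 − 501.53) / (362.5 − 501.53) = -82.02770 / -139.03 = 0.59000

0.590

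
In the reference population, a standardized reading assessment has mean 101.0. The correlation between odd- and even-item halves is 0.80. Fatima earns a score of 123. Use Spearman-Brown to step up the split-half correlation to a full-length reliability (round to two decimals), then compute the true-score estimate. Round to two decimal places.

120.58

Spearman-Brown: ρ = 2r/(1 + r) = 2(0.80)/(1 + 0.80) = 1.600/1.80 = 0.8889 → 0.89
Weight the observed score by reliability and the mean by (1 − reliability): T̂ = 0.89·123 + 0.11·101.0 = 109.47 + 11.110 = 120.580.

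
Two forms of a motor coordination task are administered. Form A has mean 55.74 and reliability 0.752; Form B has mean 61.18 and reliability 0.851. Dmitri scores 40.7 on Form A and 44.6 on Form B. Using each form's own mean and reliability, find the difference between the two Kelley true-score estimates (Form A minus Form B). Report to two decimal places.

-2.64

T̂_A = 0.752(40.7) + 0.248(55.74) = 44.4299
T̂_B = 0.851(44.6) + 0.149(61.18) = 47.0704
T̂_A − T̂_B = -2.6405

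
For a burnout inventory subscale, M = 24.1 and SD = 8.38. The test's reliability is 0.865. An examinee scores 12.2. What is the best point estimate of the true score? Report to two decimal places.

13.81

T̂ = 0.865(12.2) + 0.135(24.1) = 10.5530 + 3.2535 = 13.806 → 13.81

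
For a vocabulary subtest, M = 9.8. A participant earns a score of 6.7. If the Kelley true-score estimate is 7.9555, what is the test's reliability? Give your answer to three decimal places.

0.595

T̂ = ρX + (1 − ρ)μ  ⇒  T̂ − μ = ρ(X − μ)
ρ = (T̂ − μ)/(X − μ) = (7.9555 − 9.8) / (6.7 − 9.8) = -1.8445 / -3.1 = 0.59500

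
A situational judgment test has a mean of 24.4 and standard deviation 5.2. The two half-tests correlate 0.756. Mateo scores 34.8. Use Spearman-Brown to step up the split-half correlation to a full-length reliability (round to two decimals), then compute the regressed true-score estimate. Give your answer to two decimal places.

33.34

Spearman-Brown: ρ = 2r/(1 + r) = 2(0.756)/(1 + 0.756) = 1.5120/1.756 = 0.8610 → 0.86
Weight the observed score by reliability and the mean by (1 − reliability): T̂ = 0.86·34.8 + 0.14·24.4 = 29.928 + 3.416 = 33.344.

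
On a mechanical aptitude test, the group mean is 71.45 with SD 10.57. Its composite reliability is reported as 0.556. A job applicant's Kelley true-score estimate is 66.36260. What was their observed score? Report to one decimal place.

T̂ = ρX + (1 − ρ)μ  ⇒  X = (T̂ − (1 − ρ)μ) / ρ
X = (66.36260 − 0.444 × 71.45) / 0.556 = (66.36260 − 31.72380) / 0.556 = 34.63880 / 0.556 = 62.300

62.3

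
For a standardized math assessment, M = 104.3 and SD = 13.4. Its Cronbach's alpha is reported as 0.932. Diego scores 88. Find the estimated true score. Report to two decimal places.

89.11

T̂ = ρX + (1 − ρ)μ
  = 0.932 × 88 + 0.068 × 104.3
  = 82.016 + 7.0924
  = 89.108
  ≈ 89.11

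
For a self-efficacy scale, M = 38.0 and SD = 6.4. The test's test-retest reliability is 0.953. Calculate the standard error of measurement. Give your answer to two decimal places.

SEM = SD · √(1 − ρ) = 6.4 × √0.047 = 6.4 × 0.2168 = 1.387

1.39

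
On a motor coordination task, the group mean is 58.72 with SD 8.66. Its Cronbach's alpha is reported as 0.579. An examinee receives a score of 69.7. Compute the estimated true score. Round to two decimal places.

65.08

Weight the observed score by reliability and the mean by (1 − reliability): T̂ = 0.579·69.7 + 0.421·58.72 = 40.3563 + 24.72112 = 65.077.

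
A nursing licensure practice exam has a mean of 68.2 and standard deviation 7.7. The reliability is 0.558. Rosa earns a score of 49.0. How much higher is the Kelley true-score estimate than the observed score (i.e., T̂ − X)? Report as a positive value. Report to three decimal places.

8.486

T̂ = 0.558(49.0) + 0.442(68.2) = 27.3420 + 30.1444 = 57.48640 → 57.4864
T̂ − X = 57.4864 − 49.0 = 8.4864 → 8.486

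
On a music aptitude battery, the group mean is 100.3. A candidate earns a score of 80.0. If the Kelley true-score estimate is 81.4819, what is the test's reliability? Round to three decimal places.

0.927

T̂ = ρX + (1 − ρ)μ  ⇒  T̂ − μ = ρ(X − μ)
ρ = (T̂ − μ)/(X − μ) = (81.4819 − 100.3) / (80.0 − 100.3) = -18.8181 / -20.3 = 0.92700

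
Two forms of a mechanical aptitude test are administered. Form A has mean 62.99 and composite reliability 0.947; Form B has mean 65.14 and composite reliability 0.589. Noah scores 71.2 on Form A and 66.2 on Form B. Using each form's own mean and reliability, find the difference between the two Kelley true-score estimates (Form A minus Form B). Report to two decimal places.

5.00

T̂_A = 0.947(71.2) + 0.053(62.99) = 70.7649
T̂_B = 0.589(66.2) + 0.411(65.14) = 65.7643
T̂_A − T̂_B = 5.0005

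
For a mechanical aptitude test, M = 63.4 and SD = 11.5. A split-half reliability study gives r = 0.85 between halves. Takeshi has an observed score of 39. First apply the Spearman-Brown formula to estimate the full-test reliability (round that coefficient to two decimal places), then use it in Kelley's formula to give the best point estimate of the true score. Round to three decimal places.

40.952

Spearman-Brown: ρ = 2r/(1 + r) = 2(0.85)/(1 + 0.85) = 1.700/1.85 = 0.9189 → 0.92
T̂ = 0.92(39) + 0.08(63.4) = 35.88 + 5.072 = 40.9520 → 40.952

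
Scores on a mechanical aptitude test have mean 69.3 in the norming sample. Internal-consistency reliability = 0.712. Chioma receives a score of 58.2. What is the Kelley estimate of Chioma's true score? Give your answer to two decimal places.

T̂ = ρX + (1 − ρ)μ
  = 0.712 × 58.2 + 0.288 × 69.3
  = 41.4384 + 19.9584
  = 61.397
  ≈ 61.40

61.40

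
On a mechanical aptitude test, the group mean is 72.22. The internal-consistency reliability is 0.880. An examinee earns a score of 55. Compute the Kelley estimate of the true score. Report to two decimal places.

57.07

T̂ = 0.880(55) + 0.120(72.22) = 48.400 + 8.66640 = 57.066 → 57.07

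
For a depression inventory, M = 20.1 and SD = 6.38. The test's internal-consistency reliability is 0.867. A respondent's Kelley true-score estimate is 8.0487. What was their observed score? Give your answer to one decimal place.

T̂ = ρX + (1 − ρ)μ  ⇒  X = (T̂ − (1 − ρ)μ) / ρ
X = (8.0487 − 0.133 × 20.1) / 0.867 = (8.0487 − 2.6733) / 0.867 = 5.3754 / 0.867 = 6.200

6.2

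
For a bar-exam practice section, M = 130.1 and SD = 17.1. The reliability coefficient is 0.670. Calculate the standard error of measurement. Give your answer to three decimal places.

9.823

SEM = SD · √(1 − ρ) = 17.1 × √0.330 = 17.1 × 0.5745 = 9.8232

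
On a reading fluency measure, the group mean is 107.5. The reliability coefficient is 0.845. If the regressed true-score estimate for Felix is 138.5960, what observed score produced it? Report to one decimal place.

T̂ = ρX + (1 − ρ)μ  ⇒  X = (T̂ − (1 − ρ)μ) / ρ
X = (138.5960 − 0.155 × 107.5) / 0.845 = (138.5960 − 16.6625) / 0.845 = 121.9335 / 0.845 = 144.300

144.3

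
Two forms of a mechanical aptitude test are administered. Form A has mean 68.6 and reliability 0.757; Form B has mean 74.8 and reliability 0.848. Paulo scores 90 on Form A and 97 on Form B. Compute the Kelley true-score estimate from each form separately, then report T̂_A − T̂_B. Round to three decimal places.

-8.826

T̂_A = 0.757(90) + 0.243(68.6) = 84.79980
T̂_B = 0.848(97) + 0.152(74.8) = 93.62560
T̂_A − T̂_B = -8.82580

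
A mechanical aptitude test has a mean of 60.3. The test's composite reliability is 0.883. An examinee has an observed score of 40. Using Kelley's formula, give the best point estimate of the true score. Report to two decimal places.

42.38

T̂ = 0.883(40) + 0.117(60.3) = 35.320 + 7.0551 = 42.375 → 42.38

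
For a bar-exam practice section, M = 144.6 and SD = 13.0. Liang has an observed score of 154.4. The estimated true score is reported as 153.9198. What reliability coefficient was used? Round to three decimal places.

0.951

T̂ = ρX + (1 − ρ)μ  ⇒  T̂ − μ = ρ(X − μ)
ρ = (T̂ − μ)/(X − μ) = (153.9198 − 144.6) / (154.4 − 144.6) = 9.3198 / 9.8 = 0.95100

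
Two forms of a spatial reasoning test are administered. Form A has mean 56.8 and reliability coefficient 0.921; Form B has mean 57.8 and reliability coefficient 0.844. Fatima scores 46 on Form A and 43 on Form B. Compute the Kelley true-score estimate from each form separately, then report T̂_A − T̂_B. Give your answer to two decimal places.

T̂_A = 0.921(46) + 0.079(56.8) = 46.8532
T̂_B = 0.844(43) + 0.156(57.8) = 45.3088
T̂_A − T̂_B = 1.5444

1.54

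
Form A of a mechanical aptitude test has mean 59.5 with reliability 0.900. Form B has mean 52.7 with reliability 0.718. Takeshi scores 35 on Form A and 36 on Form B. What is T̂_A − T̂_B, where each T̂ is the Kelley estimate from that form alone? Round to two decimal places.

T̂_A = 0.900(35) + 0.100(59.5) = 37.4500
T̂_B = 0.718(36) + 0.282(52.7) = 40.7094
T̂_A − T̂_B = -3.2594

-3.26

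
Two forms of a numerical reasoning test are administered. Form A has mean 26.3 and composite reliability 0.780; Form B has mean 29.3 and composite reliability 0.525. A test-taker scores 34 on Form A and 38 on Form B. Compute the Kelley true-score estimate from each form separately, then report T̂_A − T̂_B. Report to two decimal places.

-1.56

T̂_A = 0.780(34) + 0.220(26.3) = 32.3060
T̂_B = 0.525(38) + 0.475(29.3) = 33.8675
T̂_A − T̂_B = -1.5615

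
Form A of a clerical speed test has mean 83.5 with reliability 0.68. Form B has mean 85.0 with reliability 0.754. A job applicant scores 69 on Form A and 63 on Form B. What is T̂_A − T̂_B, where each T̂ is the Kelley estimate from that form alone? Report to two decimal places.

5.23

T̂_A = 0.68(69) + 0.32(83.5) = 73.6400
T̂_B = 0.754(63) + 0.246(85.0) = 68.4120
T̂_A − T̂_B = 5.2280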